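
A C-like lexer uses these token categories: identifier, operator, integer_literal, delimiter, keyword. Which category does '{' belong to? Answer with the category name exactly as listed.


Token: '{'
Checking categories:
  identifier: no
  integer_literal: no
  operator: no
  keyword: no
  delimiter: YES
Category: delimiter

delimiter


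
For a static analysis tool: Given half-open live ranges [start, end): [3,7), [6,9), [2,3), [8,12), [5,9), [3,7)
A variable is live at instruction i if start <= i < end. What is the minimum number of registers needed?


Live ranges:
  Var0: [3, 7)
  Var1: [6, 9)
  Var2: [2, 3)
  Var3: [8, 12)
  Var4: [5, 9)
  Var5: [3, 7)
Sweep-line events (position, delta, active):
  pos=2 start -> active=1
  pos=3 end -> active=0
  pos=3 start -> active=1
  pos=3 start -> active=2
  pos=5 start -> active=3
  pos=6 start -> active=4
  pos=7 end -> active=3
  pos=7 end -> active=2
  pos=8 start -> active=3
  pos=9 end -> active=2
  pos=9 end -> active=1
  pos=12 end -> active=0
Maximum simultaneous active: 4
Minimum registers needed: 4

4


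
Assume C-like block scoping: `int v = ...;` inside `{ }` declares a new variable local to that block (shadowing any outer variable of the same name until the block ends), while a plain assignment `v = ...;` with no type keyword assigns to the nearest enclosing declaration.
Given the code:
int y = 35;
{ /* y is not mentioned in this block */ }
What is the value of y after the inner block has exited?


Analyzing scoping rules:
Outer scope: declares y = 35
Inner block: y is neither redeclared nor assigned -> unchanged
After the block -> 35
Result: 35

35


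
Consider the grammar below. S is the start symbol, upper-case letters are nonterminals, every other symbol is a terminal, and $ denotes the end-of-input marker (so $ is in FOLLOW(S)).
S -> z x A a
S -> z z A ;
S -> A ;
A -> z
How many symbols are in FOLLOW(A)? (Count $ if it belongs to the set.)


S is the start symbol and does not occur in any rule body, so FOLLOW(S) = {$}.
Examining every occurrence of A in a rule body:
  S -> z x A a : A is followed by terminal 'a' -> add 'a'
  S -> z z A ; : A is followed by terminal ';' -> add ';'
  S -> A ; : A is followed by terminal ';' -> add ';' (already in the set)
  A -> z : A does not occur in the body -> contributes nothing
FOLLOW(A) = {;, a}
Count: 2

2


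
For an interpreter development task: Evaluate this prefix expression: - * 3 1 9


Parsing prefix expression: - * 3 1 9
Step 1: Innermost operation '* 3 1'
  3 * 1 = 3
Step 2: Outer operation '- [3] 9'
  3 - 9 = -6

-6


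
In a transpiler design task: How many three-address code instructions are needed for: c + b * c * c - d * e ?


Expression: c + b * c * c - d * e
Generating three-address code (respecting * over +/- precedence):
  Instruction 1: t1 = b * c
  Instruction 2: t2 = t1 * c
  Instruction 3: t3 = d * e
  Instruction 4: t4 = c + t2
  Instruction 5: t5 = t4 - t3
Total instructions: 5

5


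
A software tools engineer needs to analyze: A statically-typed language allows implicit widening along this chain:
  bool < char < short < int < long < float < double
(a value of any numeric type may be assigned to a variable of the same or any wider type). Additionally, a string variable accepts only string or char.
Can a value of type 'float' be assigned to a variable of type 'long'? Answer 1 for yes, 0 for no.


Target variable type: long
Source value type: float
Numeric ranks: float=5, long=4
Widening allowed iff rank(source) <= rank(target): 5 <= 4? No
Result: 0

0


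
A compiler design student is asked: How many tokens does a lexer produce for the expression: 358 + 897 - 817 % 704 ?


Scanning '358 + 897 - 817 % 704'
Token 1: '358' -> integer_literal
Token 2: '+' -> operator
Token 3: '897' -> integer_literal
Token 4: '-' -> operator
Token 5: '817' -> integer_literal
Token 6: '%' -> operator
Token 7: '704' -> integer_literal
Total tokens: 7

7


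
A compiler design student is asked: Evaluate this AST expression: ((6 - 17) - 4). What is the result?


Expression: ((6 - 17) - 4)
Evaluating step by step:
  6 - 17 = -11
  -11 - 4 = -15
Result: -15

-15


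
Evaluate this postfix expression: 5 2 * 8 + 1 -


Processing tokens left to right:
Push 5, Push 2
Pop 5 and 2, compute 5 * 2 = 10, push 10
Push 8
Pop 10 and 8, compute 10 + 8 = 18, push 18
Push 1
Pop 18 and 1, compute 18 - 1 = 17, push 17
Stack result: 17

17


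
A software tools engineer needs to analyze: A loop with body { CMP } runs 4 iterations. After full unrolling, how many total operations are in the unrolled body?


Loop body operations: CMP (1 op per iteration)
Unrolling 4 iterations:
  Iteration 1: CMP (1 ops)
  Iteration 2: CMP (1 ops)
  Iteration 3: CMP (1 ops)
  Iteration 4: CMP (1 ops)
Total: 4 iterations * 1 ops/iter = 4 operations

4


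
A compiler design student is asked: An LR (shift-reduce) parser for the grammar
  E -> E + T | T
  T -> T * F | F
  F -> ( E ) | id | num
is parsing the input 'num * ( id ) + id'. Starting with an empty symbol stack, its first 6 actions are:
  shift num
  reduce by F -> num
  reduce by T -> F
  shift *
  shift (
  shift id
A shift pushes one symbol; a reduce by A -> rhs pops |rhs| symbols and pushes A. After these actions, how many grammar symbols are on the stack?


Tracking the symbol stack through each action:
  Action 1: shift 'num' : push -> stack = [num] (size 1)
  Action 2: reduce by F -> num : pop 1, push F -> stack = [F] (size 1)
  Action 3: reduce by T -> F : pop 1, push T -> stack = [T] (size 1)
  Action 4: shift '*' : push -> stack = [T, *] (size 2)
  Action 5: shift '(' : push -> stack = [T, *, (] (size 3)
  Action 6: shift 'id' : push -> stack = [T, *, (, id] (size 4)
Final stack size: 4

4


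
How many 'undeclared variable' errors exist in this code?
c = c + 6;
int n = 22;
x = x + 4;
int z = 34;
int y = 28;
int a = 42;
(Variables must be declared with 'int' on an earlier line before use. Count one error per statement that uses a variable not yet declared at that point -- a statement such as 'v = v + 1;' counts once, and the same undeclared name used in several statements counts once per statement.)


Scanning code line by line:
  Line 1: use 'c' -> ERROR (undeclared)
  Line 2: declare 'n' -> declared = ['n']
  Line 3: use 'x' -> ERROR (undeclared)
  Line 4: declare 'z' -> declared = ['n', 'z']
  Line 5: declare 'y' -> declared = ['n', 'y', 'z']
  Line 6: declare 'a' -> declared = ['a', 'n', 'y', 'z']
Total undeclared variable errors: 2

2


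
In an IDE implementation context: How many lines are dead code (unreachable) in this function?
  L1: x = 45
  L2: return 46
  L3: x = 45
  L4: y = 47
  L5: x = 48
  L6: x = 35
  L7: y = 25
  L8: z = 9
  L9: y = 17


Analyzing control flow:
  L1: reachable (before return)
  L2: reachable (return statement)
  L3: DEAD (after return at L2)
  L4: DEAD (after return at L2)
  L5: DEAD (after return at L2)
  L6: DEAD (after return at L2)
  L7: DEAD (after return at L2)
  L8: DEAD (after return at L2)
  L9: DEAD (after return at L2)
Return at L2, total lines = 9
Dead lines: L3 through L9
Count: 7

7


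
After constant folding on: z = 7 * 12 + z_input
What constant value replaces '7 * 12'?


Identifying constant sub-expression:
  Original: z = 7 * 12 + z_input
  7 and 12 are both compile-time constants
  Evaluating: 7 * 12 = 84
  After folding: z = 84 + z_input

84


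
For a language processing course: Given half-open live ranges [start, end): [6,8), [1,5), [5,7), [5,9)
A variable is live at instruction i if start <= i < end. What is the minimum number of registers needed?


Live ranges:
  Var0: [6, 8)
  Var1: [1, 5)
  Var2: [5, 7)
  Var3: [5, 9)
Sweep-line events (position, delta, active):
  pos=1 start -> active=1
  pos=5 end -> active=0
  pos=5 start -> active=1
  pos=5 start -> active=2
  pos=6 start -> active=3
  pos=7 end -> active=2
  pos=8 end -> active=1
  pos=9 end -> active=0
Maximum simultaneous active: 3
Minimum registers needed: 3

3


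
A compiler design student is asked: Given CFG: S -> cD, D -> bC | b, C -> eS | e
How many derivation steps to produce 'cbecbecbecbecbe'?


Grammar: S -> cD, D -> bC | b, C -> eS | e
Deriving 'cbecbecbecbecbe':
Step 1: S -> cD => cD
Step 2: D -> bC => cbC
Step 3: C -> eS => cbeS
Step 4: S -> cD => cbecD
Step 5: D -> bC => cbecbC
Step 6: C -> eS => cbecbeS
Step 7: S -> cD => cbecbecD
Step 8: D -> bC => cbecbecbC
Step 9: C -> eS => cbecbecbeS
Step 10: S -> cD => cbecbecbecD
Step 11: D -> bC => cbecbecbecbC
Step 12: C -> eS => cbecbecbecbeS
Step 13: S -> cD => cbecbecbecbecD
Step 14: D -> bC => cbecbecbecbecbC
Step 15: C -> e => cbecbecbecbecbe
Total derivation steps: 15

15


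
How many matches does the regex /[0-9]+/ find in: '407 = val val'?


Pattern: /[0-9]+/ (int literals)
Input: '407 = val val'
Scanning for matches:
  Match 1: '407'
Total matches: 1

1


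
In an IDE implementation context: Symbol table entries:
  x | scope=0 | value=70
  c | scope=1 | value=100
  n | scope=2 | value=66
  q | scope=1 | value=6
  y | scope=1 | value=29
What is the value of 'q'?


Searching symbol table for 'q':
  x | scope=0 | value=70
  c | scope=1 | value=100
  n | scope=2 | value=66
  q | scope=1 | value=6 <- MATCH
  y | scope=1 | value=29
Found 'q' at scope 1 with value 6

6


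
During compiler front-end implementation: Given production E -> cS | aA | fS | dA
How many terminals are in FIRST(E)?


Production: E -> cS | aA | fS | dA
Examining each alternative for leading terminals:
  E -> cS : first terminal = 'c'
  E -> aA : first terminal = 'a'
  E -> fS : first terminal = 'f'
  E -> dA : first terminal = 'd'
FIRST(E) = {a, c, d, f}
Count: 4

4


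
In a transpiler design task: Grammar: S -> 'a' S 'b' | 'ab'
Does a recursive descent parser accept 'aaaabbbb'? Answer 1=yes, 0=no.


Grammar accepts strings of the form a^n b^n (n >= 1)
Word: 'aaaabbbb'
Counting: 4 a's and 4 b's
Check: 4 == 4? Yes
Derivation (S -> aSb applied 3 time(s), then S -> ab): S => aSb => aaSbb => aaaSbbb => aaaabbbb
Accepted

1


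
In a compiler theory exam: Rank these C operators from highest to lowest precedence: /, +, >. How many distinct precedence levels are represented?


Looking up precedence for each operator:
  / -> precedence 6
  + -> precedence 5
  > -> precedence 4
Sorted highest to lowest: /, +, >
Distinct precedence values: [6, 5, 4]
Number of distinct levels: 3

3


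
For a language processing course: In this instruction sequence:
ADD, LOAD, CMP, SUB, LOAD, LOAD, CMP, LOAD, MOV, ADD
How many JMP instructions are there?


Scanning instruction sequence for JMP:
  Position 1: ADD
  Position 2: LOAD
  Position 3: CMP
  Position 4: SUB
  Position 5: LOAD
  Position 6: LOAD
  Position 7: CMP
  Position 8: LOAD
  Position 9: MOV
  Position 10: ADD
Matches at positions: []
Total JMP count: 0

0


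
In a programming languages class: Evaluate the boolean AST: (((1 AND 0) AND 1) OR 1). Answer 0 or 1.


Step 1: Evaluate inner node
  1 AND 0 = 0
Step 2: Evaluate next node
  0 AND 1 = 0
Step 3: Evaluate root node
  0 OR 1 = 1

1


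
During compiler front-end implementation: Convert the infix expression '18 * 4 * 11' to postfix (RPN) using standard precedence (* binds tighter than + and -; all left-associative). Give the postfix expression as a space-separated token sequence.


Applying the shunting-yard algorithm:
  Operand 18 -> output
  Push '*' onto operator stack -> op-stack: [*]
  Operand 4 -> output
  See '*' (prec 2); top '*' (prec 2) >= it -> pop '*' to output
  Push '*' onto operator stack -> op-stack: [*]
  Operand 11 -> output
  End of input: pop '*' to output
Postfix result: 18 4 * 11 *

18 4 * 11 *


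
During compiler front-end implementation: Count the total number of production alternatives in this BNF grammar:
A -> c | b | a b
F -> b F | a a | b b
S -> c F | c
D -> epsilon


Counting alternatives per rule:
  A: 3 alternative(s)
  F: 3 alternative(s)
  S: 2 alternative(s)
  D: 1 alternative(s)
Sum: 3 + 3 + 2 + 1 = 9

9


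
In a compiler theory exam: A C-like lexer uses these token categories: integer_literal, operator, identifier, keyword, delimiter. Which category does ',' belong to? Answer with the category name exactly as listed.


Token: ','
Checking categories:
  identifier: no
  integer_literal: no
  operator: no
  keyword: no
  delimiter: YES
Category: delimiter

delimiter


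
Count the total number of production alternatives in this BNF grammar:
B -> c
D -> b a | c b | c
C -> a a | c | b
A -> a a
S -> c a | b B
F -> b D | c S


Counting alternatives per rule:
  B: 1 alternative(s)
  D: 3 alternative(s)
  C: 3 alternative(s)
  A: 1 alternative(s)
  S: 2 alternative(s)
  F: 2 alternative(s)
Sum: 1 + 3 + 3 + 1 + 2 + 2 = 12

12


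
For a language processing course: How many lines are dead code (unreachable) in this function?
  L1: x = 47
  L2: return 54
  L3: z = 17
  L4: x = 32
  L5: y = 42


Analyzing control flow:
  L1: reachable (before return)
  L2: reachable (return statement)
  L3: DEAD (after return at L2)
  L4: DEAD (after return at L2)
  L5: DEAD (after return at L2)
Return at L2, total lines = 5
Dead lines: L3 through L5
Count: 3

3


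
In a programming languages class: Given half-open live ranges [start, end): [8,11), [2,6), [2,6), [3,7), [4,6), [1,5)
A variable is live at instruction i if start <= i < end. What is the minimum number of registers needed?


Live ranges:
  Var0: [8, 11)
  Var1: [2, 6)
  Var2: [2, 6)
  Var3: [3, 7)
  Var4: [4, 6)
  Var5: [1, 5)
Sweep-line events (position, delta, active):
  pos=1 start -> active=1
  pos=2 start -> active=2
  pos=2 start -> active=3
  pos=3 start -> active=4
  pos=4 start -> active=5
  pos=5 end -> active=4
  pos=6 end -> active=3
  pos=6 end -> active=2
  pos=6 end -> active=1
  pos=7 end -> active=0
  pos=8 start -> active=1
  pos=11 end -> active=0
Maximum simultaneous active: 5
Minimum registers needed: 5

5


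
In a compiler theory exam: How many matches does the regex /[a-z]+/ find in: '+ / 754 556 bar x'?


Pattern: /[a-z]+/ (identifiers)
Input: '+ / 754 556 bar x'
Scanning for matches:
  Match 1: 'bar'
  Match 2: 'x'
Total matches: 2

2


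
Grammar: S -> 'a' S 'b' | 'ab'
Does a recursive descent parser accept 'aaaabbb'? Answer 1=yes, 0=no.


Grammar accepts strings of the form a^n b^n (n >= 1)
Word: 'aaaabbb'
Counting: 4 a's and 3 b's
Check: 4 == 3? No
Mismatch: a-count != b-count
Rejected

0


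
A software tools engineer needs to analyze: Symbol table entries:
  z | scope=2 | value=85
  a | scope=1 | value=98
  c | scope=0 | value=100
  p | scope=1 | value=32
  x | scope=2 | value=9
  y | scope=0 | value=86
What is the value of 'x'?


Searching symbol table for 'x':
  z | scope=2 | value=85
  a | scope=1 | value=98
  c | scope=0 | value=100
  p | scope=1 | value=32
  x | scope=2 | value=9 <- MATCH
  y | scope=0 | value=86
Found 'x' at scope 2 with value 9

9


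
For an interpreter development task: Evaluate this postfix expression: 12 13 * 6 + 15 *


Processing tokens left to right:
Push 12, Push 13
Pop 12 and 13, compute 12 * 13 = 156, push 156
Push 6
Pop 156 and 6, compute 156 + 6 = 162, push 162
Push 15
Pop 162 and 15, compute 162 * 15 = 2430, push 2430
Stack result: 2430

2430


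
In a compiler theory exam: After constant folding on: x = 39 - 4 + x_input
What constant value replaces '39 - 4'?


Identifying constant sub-expression:
  Original: x = 39 - 4 + x_input
  39 and 4 are both compile-time constants
  Evaluating: 39 - 4 = 35
  After folding: x = 35 + x_input

35


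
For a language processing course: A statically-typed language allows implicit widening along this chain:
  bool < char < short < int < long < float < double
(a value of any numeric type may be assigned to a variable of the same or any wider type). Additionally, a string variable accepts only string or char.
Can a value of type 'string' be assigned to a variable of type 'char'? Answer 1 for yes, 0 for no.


Target variable type: char
Source value type: string
Rule: string cannot widen to any numeric type
Result: 0

0


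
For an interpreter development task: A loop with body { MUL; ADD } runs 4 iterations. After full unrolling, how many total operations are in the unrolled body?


Loop body operations: MUL, ADD (2 ops per iteration)
Unrolling 4 iterations:
  Iteration 1: MUL, ADD (2 ops)
  Iteration 2: MUL, ADD (2 ops)
  Iteration 3: MUL, ADD (2 ops)
  Iteration 4: MUL, ADD (2 ops)
Total: 4 iterations * 2 ops/iter = 8 operations

8


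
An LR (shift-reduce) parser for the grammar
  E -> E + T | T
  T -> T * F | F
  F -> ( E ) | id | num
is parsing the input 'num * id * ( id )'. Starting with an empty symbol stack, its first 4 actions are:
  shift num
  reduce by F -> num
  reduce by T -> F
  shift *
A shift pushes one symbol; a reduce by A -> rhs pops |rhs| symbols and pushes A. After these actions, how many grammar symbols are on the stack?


Tracking the symbol stack through each action:
  Action 1: shift 'num' : push -> stack = [num] (size 1)
  Action 2: reduce by F -> num : pop 1, push F -> stack = [F] (size 1)
  Action 3: reduce by T -> F : pop 1, push T -> stack = [T] (size 1)
  Action 4: shift '*' : push -> stack = [T, *] (size 2)
Final stack size: 2

2


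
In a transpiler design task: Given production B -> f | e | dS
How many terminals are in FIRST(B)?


Production: B -> f | e | dS
Examining each alternative for leading terminals:
  B -> f : first terminal = 'f'
  B -> e : first terminal = 'e'
  B -> dS : first terminal = 'd'
FIRST(B) = {d, e, f}
Count: 3

3


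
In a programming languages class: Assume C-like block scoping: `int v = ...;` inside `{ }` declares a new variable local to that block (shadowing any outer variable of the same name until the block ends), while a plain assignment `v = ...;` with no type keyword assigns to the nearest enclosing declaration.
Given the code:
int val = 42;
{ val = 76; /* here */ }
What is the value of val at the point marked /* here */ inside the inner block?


Analyzing scoping rules:
Outer scope: declares val = 42
Inner block: 'val = 76;' has no type keyword, so it is an assignment to the outer val (no shadowing)
Inside the block, after the assignment -> 76
Result: 76

76


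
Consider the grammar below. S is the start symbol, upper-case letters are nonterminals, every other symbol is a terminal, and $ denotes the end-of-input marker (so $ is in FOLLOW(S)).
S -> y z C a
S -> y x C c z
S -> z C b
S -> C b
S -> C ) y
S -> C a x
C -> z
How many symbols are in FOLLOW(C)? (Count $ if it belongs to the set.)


S is the start symbol and does not occur in any rule body, so FOLLOW(S) = {$}.
Examining every occurrence of C in a rule body:
  S -> y z C a : C is followed by terminal 'a' -> add 'a'
  S -> y x C c z : C is followed by terminal 'c' -> add 'c'
  S -> z C b : C is followed by terminal 'b' -> add 'b'
  S -> C b : C is followed by terminal 'b' -> add 'b' (already in the set)
  S -> C ) y : C is followed by terminal ')' -> add ')'
  S -> C a x : C is followed by terminal 'a' -> add 'a' (already in the set)
  C -> z : C does not occur in the body -> contributes nothing
FOLLOW(C) = {), a, b, c}
Count: 4

4


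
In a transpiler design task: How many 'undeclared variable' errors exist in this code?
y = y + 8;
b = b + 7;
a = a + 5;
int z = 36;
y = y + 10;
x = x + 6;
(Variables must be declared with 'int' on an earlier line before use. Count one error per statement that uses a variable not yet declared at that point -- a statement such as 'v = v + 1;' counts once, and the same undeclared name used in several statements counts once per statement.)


Scanning code line by line:
  Line 1: use 'y' -> ERROR (undeclared)
  Line 2: use 'b' -> ERROR (undeclared)
  Line 3: use 'a' -> ERROR (undeclared)
  Line 4: declare 'z' -> declared = ['z']
  Line 5: use 'y' -> ERROR (undeclared)
  Line 6: use 'x' -> ERROR (undeclared)
Total undeclared variable errors: 5

5


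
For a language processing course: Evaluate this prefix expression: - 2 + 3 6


Parsing prefix expression: - 2 + 3 6
Step 1: Innermost operation '+ 3 6'
  3 + 6 = 9
Step 2: Outer operation '- 2 [9]'
  2 - 9 = -7

-7


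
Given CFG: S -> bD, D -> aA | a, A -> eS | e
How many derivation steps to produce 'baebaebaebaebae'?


Grammar: S -> bD, D -> aA | a, A -> eS | e
Deriving 'baebaebaebaebae':
Step 1: S -> bD => bD
Step 2: D -> aA => baA
Step 3: A -> eS => baeS
Step 4: S -> bD => baebD
Step 5: D -> aA => baebaA
Step 6: A -> eS => baebaeS
Step 7: S -> bD => baebaebD
Step 8: D -> aA => baebaebaA
Step 9: A -> eS => baebaebaeS
Step 10: S -> bD => baebaebaebD
Step 11: D -> aA => baebaebaebaA
Step 12: A -> eS => baebaebaebaeS
Step 13: S -> bD => baebaebaebaebD
Step 14: D -> aA => baebaebaebaebaA
Step 15: A -> e => baebaebaebaebae
Total derivation steps: 15

15


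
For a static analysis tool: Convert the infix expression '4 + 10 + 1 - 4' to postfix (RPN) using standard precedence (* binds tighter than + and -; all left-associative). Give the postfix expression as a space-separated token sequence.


Applying the shunting-yard algorithm:
  Operand 4 -> output
  Push '+' onto operator stack -> op-stack: [+]
  Operand 10 -> output
  See '+' (prec 1); top '+' (prec 1) >= it -> pop '+' to output
  Push '+' onto operator stack -> op-stack: [+]
  Operand 1 -> output
  See '-' (prec 1); top '+' (prec 1) >= it -> pop '+' to output
  Push '-' onto operator stack -> op-stack: [-]
  Operand 4 -> output
  End of input: pop '-' to output
Postfix result: 4 10 + 1 + 4 -

4 10 + 1 + 4 -


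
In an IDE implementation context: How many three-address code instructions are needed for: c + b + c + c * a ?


Expression: c + b + c + c * a
Generating three-address code (respecting * over +/- precedence):
  Instruction 1: t1 = c * a
  Instruction 2: t2 = c + b
  Instruction 3: t3 = t2 + c
  Instruction 4: t4 = t3 + t1
Total instructions: 4

4


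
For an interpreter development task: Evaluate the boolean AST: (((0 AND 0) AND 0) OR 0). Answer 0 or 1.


Step 1: Evaluate inner node
  0 AND 0 = 0
Step 2: Evaluate next node
  0 AND 0 = 0
Step 3: Evaluate root node
  0 OR 0 = 0

0


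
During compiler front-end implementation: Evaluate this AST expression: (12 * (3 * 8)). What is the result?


Expression: (12 * (3 * 8))
Evaluating step by step:
  3 * 8 = 24
  12 * 24 = 288
Result: 288

288


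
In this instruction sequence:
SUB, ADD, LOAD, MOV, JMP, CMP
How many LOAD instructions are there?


Scanning instruction sequence for LOAD:
  Position 1: SUB
  Position 2: ADD
  Position 3: LOAD <- MATCH
  Position 4: MOV
  Position 5: JMP
  Position 6: CMP
Matches at positions: [3]
Total LOAD count: 1

1


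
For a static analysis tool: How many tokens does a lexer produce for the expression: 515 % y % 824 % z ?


Scanning '515 % y % 824 % z'
Token 1: '515' -> integer_literal
Token 2: '%' -> operator
Token 3: 'y' -> identifier
Token 4: '%' -> operator
Token 5: '824' -> integer_literal
Token 6: '%' -> operator
Token 7: 'z' -> identifier
Total tokens: 7

7


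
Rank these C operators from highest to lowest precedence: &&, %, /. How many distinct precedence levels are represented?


Looking up precedence for each operator:
  && -> precedence 2
  % -> precedence 6
  / -> precedence 6
Sorted highest to lowest: %, /, &&
Distinct precedence values: [6, 2]
Number of distinct levels: 2

2


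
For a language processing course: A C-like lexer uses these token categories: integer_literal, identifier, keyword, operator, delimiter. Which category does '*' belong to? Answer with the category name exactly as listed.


Token: '*'
Checking categories:
  identifier: no
  integer_literal: no
  operator: YES
  keyword: no
  delimiter: no
Category: operator

operator


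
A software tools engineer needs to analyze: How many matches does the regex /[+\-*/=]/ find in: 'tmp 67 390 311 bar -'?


Pattern: /[+\-*/=]/ (operators)
Input: 'tmp 67 390 311 bar -'
Scanning for matches:
  Match 1: '-'
Total matches: 1

1


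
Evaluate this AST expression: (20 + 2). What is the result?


Expression: (20 + 2)
Evaluating step by step:
  20 + 2 = 22
Result: 22

22


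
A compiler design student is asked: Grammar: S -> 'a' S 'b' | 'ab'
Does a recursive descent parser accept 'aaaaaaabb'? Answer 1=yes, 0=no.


Grammar accepts strings of the form a^n b^n (n >= 1)
Word: 'aaaaaaabb'
Counting: 7 a's and 2 b's
Check: 7 == 2? No
Mismatch: a-count != b-count
Rejected

0


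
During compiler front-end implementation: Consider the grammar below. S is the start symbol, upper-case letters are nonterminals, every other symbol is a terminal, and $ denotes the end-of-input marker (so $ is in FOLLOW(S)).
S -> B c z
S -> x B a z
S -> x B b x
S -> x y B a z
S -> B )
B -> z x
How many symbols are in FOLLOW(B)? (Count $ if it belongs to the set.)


S is the start symbol and does not occur in any rule body, so FOLLOW(S) = {$}.
Examining every occurrence of B in a rule body:
  S -> B c z : B is followed by terminal 'c' -> add 'c'
  S -> x B a z : B is followed by terminal 'a' -> add 'a'
  S -> x B b x : B is followed by terminal 'b' -> add 'b'
  S -> x y B a z : B is followed by terminal 'a' -> add 'a' (already in the set)
  S -> B ) : B is followed by terminal ')' -> add ')'
  B -> z x : B does not occur in the body -> contributes nothing
FOLLOW(B) = {), a, b, c}
Count: 4

4


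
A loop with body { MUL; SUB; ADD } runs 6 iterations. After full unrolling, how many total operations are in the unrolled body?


Loop body operations: MUL, SUB, ADD (3 ops per iteration)
Unrolling 6 iterations:
  Iteration 1: MUL, SUB, ADD (3 ops)
  Iteration 2: MUL, SUB, ADD (3 ops)
  Iteration 3: MUL, SUB, ADD (3 ops)
  Iteration 4: MUL, SUB, ADD (3 ops)
  Iteration 5: MUL, SUB, ADD (3 ops)
  Iteration 6: MUL, SUB, ADD (3 ops)
Total: 6 iterations * 3 ops/iter = 18 operations

18


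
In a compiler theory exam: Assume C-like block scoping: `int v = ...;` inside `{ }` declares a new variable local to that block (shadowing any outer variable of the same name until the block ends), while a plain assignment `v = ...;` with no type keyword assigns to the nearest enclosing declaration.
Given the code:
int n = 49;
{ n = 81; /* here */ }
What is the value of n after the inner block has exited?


Analyzing scoping rules:
Outer scope: declares n = 49
Inner block: 'n = 81;' has no type keyword, so it is an assignment to the outer n (no shadowing)
The assignment changed the outer variable itself, so the new value persists after the block -> 81
Result: 81

81


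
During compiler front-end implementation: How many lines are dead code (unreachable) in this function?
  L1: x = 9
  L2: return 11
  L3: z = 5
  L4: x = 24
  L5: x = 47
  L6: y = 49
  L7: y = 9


Analyzing control flow:
  L1: reachable (before return)
  L2: reachable (return statement)
  L3: DEAD (after return at L2)
  L4: DEAD (after return at L2)
  L5: DEAD (after return at L2)
  L6: DEAD (after return at L2)
  L7: DEAD (after return at L2)
Return at L2, total lines = 7
Dead lines: L3 through L7
Count: 5

5


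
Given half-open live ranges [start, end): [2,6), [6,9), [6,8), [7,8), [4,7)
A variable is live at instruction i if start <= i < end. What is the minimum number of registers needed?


Live ranges:
  Var0: [2, 6)
  Var1: [6, 9)
  Var2: [6, 8)
  Var3: [7, 8)
  Var4: [4, 7)
Sweep-line events (position, delta, active):
  pos=2 start -> active=1
  pos=4 start -> active=2
  pos=6 end -> active=1
  pos=6 start -> active=2
  pos=6 start -> active=3
  pos=7 end -> active=2
  pos=7 start -> active=3
  pos=8 end -> active=2
  pos=8 end -> active=1
  pos=9 end -> active=0
Maximum simultaneous active: 3
Minimum registers needed: 3

3


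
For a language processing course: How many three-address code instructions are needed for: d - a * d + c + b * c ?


Expression: d - a * d + c + b * c
Generating three-address code (respecting * over +/- precedence):
  Instruction 1: t1 = a * d
  Instruction 2: t2 = b * c
  Instruction 3: t3 = d - t1
  Instruction 4: t4 = t3 + c
  Instruction 5: t5 = t4 + t2
Total instructions: 5

5


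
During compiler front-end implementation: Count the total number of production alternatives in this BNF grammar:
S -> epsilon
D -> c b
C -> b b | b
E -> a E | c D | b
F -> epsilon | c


Counting alternatives per rule:
  S: 1 alternative(s)
  D: 1 alternative(s)
  C: 2 alternative(s)
  E: 3 alternative(s)
  F: 2 alternative(s)
Sum: 1 + 1 + 2 + 3 + 2 = 9

9


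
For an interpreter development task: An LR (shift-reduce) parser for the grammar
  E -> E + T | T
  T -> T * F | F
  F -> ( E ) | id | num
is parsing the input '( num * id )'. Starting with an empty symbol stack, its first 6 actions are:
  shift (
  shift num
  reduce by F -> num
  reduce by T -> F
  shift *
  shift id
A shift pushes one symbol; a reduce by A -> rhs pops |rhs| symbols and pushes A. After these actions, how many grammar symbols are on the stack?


Tracking the symbol stack through each action:
  Action 1: shift '(' : push -> stack = [(] (size 1)
  Action 2: shift 'num' : push -> stack = [(, num] (size 2)
  Action 3: reduce by F -> num : pop 1, push F -> stack = [(, F] (size 2)
  Action 4: reduce by T -> F : pop 1, push T -> stack = [(, T] (size 2)
  Action 5: shift '*' : push -> stack = [(, T, *] (size 3)
  Action 6: shift 'id' : push -> stack = [(, T, *, id] (size 4)
Final stack size: 4

4


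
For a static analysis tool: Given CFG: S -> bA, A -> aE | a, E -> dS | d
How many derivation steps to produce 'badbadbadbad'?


Grammar: S -> bA, A -> aE | a, E -> dS | d
Deriving 'badbadbadbad':
Step 1: S -> bA => bA
Step 2: A -> aE => baE
Step 3: E -> dS => badS
Step 4: S -> bA => badbA
Step 5: A -> aE => badbaE
Step 6: E -> dS => badbadS
Step 7: S -> bA => badbadbA
Step 8: A -> aE => badbadbaE
Step 9: E -> dS => badbadbadS
Step 10: S -> bA => badbadbadbA
Step 11: A -> aE => badbadbadbaE
Step 12: E -> d => badbadbadbad
Total derivation steps: 12

12


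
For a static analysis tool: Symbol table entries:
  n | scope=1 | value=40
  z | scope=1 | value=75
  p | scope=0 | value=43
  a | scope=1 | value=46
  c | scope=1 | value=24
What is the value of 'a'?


Searching symbol table for 'a':
  n | scope=1 | value=40
  z | scope=1 | value=75
  p | scope=0 | value=43
  a | scope=1 | value=46 <- MATCH
  c | scope=1 | value=24
Found 'a' at scope 1 with value 46

46


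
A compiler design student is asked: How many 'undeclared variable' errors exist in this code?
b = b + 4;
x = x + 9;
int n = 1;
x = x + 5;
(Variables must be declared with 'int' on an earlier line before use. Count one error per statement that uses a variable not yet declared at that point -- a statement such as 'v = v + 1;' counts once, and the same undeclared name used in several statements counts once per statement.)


Scanning code line by line:
  Line 1: use 'b' -> ERROR (undeclared)
  Line 2: use 'x' -> ERROR (undeclared)
  Line 3: declare 'n' -> declared = ['n']
  Line 4: use 'x' -> ERROR (undeclared)
Total undeclared variable errors: 3

3


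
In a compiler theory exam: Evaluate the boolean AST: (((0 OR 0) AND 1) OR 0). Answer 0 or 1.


Step 1: Evaluate inner node
  0 OR 0 = 0
Step 2: Evaluate next node
  0 AND 1 = 0
Step 3: Evaluate root node
  0 OR 0 = 0

0


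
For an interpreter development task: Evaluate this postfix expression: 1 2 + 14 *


Processing tokens left to right:
Push 1, Push 2
Pop 1 and 2, compute 1 + 2 = 3, push 3
Push 14
Pop 3 and 14, compute 3 * 14 = 42, push 42
Stack result: 42

42


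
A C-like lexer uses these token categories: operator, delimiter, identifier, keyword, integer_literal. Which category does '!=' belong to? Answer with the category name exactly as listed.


Token: '!='
Checking categories:
  identifier: no
  integer_literal: no
  operator: YES
  keyword: no
  delimiter: no
Category: operator

operator


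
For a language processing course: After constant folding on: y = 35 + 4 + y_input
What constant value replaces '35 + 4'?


Identifying constant sub-expression:
  Original: y = 35 + 4 + y_input
  35 and 4 are both compile-time constants
  Evaluating: 35 + 4 = 39
  After folding: y = 39 + y_input

39


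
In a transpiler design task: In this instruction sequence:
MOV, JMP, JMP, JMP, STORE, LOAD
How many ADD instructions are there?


Scanning instruction sequence for ADD:
  Position 1: MOV
  Position 2: JMP
  Position 3: JMP
  Position 4: JMP
  Position 5: STORE
  Position 6: LOAD
Matches at positions: []
Total ADD count: 0

0


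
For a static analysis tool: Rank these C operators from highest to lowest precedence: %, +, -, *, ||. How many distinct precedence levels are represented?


Looking up precedence for each operator:
  % -> precedence 6
  + -> precedence 5
  - -> precedence 5
  * -> precedence 6
  || -> precedence 1
Sorted highest to lowest: %, *, +, -, ||
Distinct precedence values: [6, 5, 1]
Number of distinct levels: 3

3


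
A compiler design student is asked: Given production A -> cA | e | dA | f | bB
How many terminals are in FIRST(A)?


Production: A -> cA | e | dA | f | bB
Examining each alternative for leading terminals:
  A -> cA : first terminal = 'c'
  A -> e : first terminal = 'e'
  A -> dA : first terminal = 'd'
  A -> f : first terminal = 'f'
  A -> bB : first terminal = 'b'
FIRST(A) = {b, c, d, e, f}
Count: 5

5


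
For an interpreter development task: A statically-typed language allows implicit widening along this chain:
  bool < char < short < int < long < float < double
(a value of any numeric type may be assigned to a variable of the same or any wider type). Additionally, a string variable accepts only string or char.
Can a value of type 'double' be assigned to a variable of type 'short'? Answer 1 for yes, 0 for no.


Target variable type: short
Source value type: double
Numeric ranks: double=6, short=2
Widening allowed iff rank(source) <= rank(target): 6 <= 2? No
Result: 0

0


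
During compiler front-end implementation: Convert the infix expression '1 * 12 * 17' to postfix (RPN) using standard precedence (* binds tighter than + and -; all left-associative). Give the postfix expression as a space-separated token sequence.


Applying the shunting-yard algorithm:
  Operand 1 -> output
  Push '*' onto operator stack -> op-stack: [*]
  Operand 12 -> output
  See '*' (prec 2); top '*' (prec 2) >= it -> pop '*' to output
  Push '*' onto operator stack -> op-stack: [*]
  Operand 17 -> output
  End of input: pop '*' to output
Postfix result: 1 12 * 17 *

1 12 * 17 *


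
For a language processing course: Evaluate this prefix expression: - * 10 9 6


Parsing prefix expression: - * 10 9 6
Step 1: Innermost operation '* 10 9'
  10 * 9 = 90
Step 2: Outer operation '- [90] 6'
  90 - 6 = 84

84


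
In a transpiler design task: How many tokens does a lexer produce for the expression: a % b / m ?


Scanning 'a % b / m'
Token 1: 'a' -> identifier
Token 2: '%' -> operator
Token 3: 'b' -> identifier
Token 4: '/' -> operator
Token 5: 'm' -> identifier
Total tokens: 5

5


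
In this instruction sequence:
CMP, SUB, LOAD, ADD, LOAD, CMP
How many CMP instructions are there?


Scanning instruction sequence for CMP:
  Position 1: CMP <- MATCH
  Position 2: SUB
  Position 3: LOAD
  Position 4: ADD
  Position 5: LOAD
  Position 6: CMP <- MATCH
Matches at positions: [1, 6]
Total CMP count: 2

2


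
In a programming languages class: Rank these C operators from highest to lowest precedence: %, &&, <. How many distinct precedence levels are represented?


Looking up precedence for each operator:
  % -> precedence 6
  && -> precedence 2
  < -> precedence 4
Sorted highest to lowest: %, <, &&
Distinct precedence values: [6, 4, 2]
Number of distinct levels: 3

3


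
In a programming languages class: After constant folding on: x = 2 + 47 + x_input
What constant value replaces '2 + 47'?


Identifying constant sub-expression:
  Original: x = 2 + 47 + x_input
  2 and 47 are both compile-time constants
  Evaluating: 2 + 47 = 49
  After folding: x = 49 + x_input

49


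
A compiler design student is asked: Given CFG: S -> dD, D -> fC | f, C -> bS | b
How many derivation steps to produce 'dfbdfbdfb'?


Grammar: S -> dD, D -> fC | f, C -> bS | b
Deriving 'dfbdfbdfb':
Step 1: S -> dD => dD
Step 2: D -> fC => dfC
Step 3: C -> bS => dfbS
Step 4: S -> dD => dfbdD
Step 5: D -> fC => dfbdfC
Step 6: C -> bS => dfbdfbS
Step 7: S -> dD => dfbdfbdD
Step 8: D -> fC => dfbdfbdfC
Step 9: C -> b => dfbdfbdfb
Total derivation steps: 9

9


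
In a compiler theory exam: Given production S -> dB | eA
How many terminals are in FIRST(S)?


Production: S -> dB | eA
Examining each alternative for leading terminals:
  S -> dB : first terminal = 'd'
  S -> eA : first terminal = 'e'
FIRST(S) = {d, e}
Count: 2

2


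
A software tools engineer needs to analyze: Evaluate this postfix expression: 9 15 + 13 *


Processing tokens left to right:
Push 9, Push 15
Pop 9 and 15, compute 9 + 15 = 24, push 24
Push 13
Pop 24 and 13, compute 24 * 13 = 312, push 312
Stack result: 312

312


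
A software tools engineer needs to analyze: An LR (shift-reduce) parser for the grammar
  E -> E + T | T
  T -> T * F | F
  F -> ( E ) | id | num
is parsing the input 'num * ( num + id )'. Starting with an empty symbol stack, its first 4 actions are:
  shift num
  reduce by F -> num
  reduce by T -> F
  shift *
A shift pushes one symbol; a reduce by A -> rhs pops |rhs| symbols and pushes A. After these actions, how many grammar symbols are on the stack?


Tracking the symbol stack through each action:
  Action 1: shift 'num' : push -> stack = [num] (size 1)
  Action 2: reduce by F -> num : pop 1, push F -> stack = [F] (size 1)
  Action 3: reduce by T -> F : pop 1, push T -> stack = [T] (size 1)
  Action 4: shift '*' : push -> stack = [T, *] (size 2)
Final stack size: 2

2


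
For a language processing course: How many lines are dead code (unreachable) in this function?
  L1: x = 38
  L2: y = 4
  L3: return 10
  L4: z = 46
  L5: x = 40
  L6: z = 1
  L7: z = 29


Analyzing control flow:
  L1: reachable (before return)
  L2: reachable (before return)
  L3: reachable (return statement)
  L4: DEAD (after return at L3)
  L5: DEAD (after return at L3)
  L6: DEAD (after return at L3)
  L7: DEAD (after return at L3)
Return at L3, total lines = 7
Dead lines: L4 through L7
Count: 4

4


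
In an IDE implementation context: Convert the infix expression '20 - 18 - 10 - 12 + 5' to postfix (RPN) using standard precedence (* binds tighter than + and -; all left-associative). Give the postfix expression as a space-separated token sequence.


Applying the shunting-yard algorithm:
  Operand 20 -> output
  Push '-' onto operator stack -> op-stack: [-]
  Operand 18 -> output
  See '-' (prec 1); top '-' (prec 1) >= it -> pop '-' to output
  Push '-' onto operator stack -> op-stack: [-]
  Operand 10 -> output
  See '-' (prec 1); top '-' (prec 1) >= it -> pop '-' to output
  Push '-' onto operator stack -> op-stack: [-]
  Operand 12 -> output
  See '+' (prec 1); top '-' (prec 1) >= it -> pop '-' to output
  Push '+' onto operator stack -> op-stack: [+]
  Operand 5 -> output
  End of input: pop '+' to output
Postfix result: 20 18 - 10 - 12 - 5 +

20 18 - 10 - 12 - 5 +


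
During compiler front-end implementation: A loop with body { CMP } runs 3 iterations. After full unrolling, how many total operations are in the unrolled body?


Loop body operations: CMP (1 op per iteration)
Unrolling 3 iterations:
  Iteration 1: CMP (1 ops)
  Iteration 2: CMP (1 ops)
  Iteration 3: CMP (1 ops)
Total: 3 iterations * 1 ops/iter = 3 operations

3


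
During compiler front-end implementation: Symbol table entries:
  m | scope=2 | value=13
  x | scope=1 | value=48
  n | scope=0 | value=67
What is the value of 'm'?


Searching symbol table for 'm':
  m | scope=2 | value=13 <- MATCH
  x | scope=1 | value=48
  n | scope=0 | value=67
Found 'm' at scope 2 with value 13

13


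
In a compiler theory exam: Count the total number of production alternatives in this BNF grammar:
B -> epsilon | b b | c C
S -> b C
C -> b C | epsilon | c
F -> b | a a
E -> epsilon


Counting alternatives per rule:
  B: 3 alternative(s)
  S: 1 alternative(s)
  C: 3 alternative(s)
  F: 2 alternative(s)
  E: 1 alternative(s)
Sum: 3 + 1 + 3 + 2 + 1 = 10

10
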